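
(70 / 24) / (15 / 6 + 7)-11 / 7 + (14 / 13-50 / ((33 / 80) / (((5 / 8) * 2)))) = -5770465 / 38038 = -151.70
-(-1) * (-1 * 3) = -3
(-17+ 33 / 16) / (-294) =239 / 4704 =0.05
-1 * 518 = -518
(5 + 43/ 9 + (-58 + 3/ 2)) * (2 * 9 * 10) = -8410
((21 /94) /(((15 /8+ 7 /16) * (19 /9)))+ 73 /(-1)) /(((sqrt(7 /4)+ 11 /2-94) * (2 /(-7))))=-2.93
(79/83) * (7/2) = 553/166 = 3.33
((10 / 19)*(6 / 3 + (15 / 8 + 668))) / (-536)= -26875 / 40736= -0.66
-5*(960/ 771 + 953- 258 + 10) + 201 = -855868/ 257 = -3330.23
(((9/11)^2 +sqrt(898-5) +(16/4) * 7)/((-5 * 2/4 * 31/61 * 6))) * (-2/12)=1.28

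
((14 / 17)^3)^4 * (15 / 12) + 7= 4149223051077447 / 582622237229761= 7.12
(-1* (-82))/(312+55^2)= 82/3337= 0.02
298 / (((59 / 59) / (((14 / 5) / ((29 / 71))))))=296212 / 145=2042.84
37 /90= 0.41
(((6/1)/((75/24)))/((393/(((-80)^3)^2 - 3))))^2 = 17592186044013346816002304/10725625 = 1640201484203796684.67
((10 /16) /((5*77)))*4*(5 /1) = 5 /154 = 0.03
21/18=7/6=1.17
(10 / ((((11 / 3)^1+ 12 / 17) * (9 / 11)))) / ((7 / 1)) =1870 / 4683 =0.40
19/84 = 0.23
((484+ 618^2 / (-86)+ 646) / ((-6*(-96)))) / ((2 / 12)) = -35593 / 1032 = -34.49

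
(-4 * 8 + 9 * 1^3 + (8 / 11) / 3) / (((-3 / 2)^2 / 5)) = -15020 / 297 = -50.57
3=3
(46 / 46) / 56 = 1 / 56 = 0.02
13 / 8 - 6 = -4.38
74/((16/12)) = 111/2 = 55.50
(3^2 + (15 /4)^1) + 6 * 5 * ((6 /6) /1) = 171 /4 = 42.75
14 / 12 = 7 / 6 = 1.17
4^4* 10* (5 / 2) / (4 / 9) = 14400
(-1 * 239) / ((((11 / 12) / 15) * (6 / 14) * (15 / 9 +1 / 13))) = -978705 / 187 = -5233.72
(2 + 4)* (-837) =-5022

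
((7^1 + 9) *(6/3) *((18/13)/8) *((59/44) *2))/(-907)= -2124/129701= -0.02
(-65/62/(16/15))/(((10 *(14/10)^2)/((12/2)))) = -14625/48608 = -0.30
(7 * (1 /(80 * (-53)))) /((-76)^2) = -7 /24490240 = -0.00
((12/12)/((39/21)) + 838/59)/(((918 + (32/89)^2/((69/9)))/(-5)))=-3433238635/42759499874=-0.08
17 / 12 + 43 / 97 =2165 / 1164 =1.86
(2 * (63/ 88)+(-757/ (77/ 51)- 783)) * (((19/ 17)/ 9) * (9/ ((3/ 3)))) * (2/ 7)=-7507869/ 18326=-409.68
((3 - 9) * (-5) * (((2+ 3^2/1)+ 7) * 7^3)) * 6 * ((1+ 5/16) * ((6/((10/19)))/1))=33256251/2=16628125.50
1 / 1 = 1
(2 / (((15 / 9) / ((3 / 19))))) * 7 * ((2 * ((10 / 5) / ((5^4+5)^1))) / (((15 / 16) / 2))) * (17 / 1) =2176 / 7125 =0.31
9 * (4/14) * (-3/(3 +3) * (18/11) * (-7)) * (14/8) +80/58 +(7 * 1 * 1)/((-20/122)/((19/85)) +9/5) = 18993419/563354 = 33.71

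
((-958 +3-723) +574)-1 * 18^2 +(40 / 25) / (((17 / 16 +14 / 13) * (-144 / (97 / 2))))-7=-28740919 / 20025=-1435.25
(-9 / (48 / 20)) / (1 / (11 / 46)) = -165 / 184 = -0.90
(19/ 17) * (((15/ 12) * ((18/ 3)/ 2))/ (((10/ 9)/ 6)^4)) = 30292137/ 8500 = 3563.78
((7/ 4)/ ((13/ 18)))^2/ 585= 441/ 43940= 0.01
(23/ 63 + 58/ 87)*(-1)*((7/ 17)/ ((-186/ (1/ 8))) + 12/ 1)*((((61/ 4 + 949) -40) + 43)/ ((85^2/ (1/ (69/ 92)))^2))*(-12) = 3053480573/ 623920662225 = 0.00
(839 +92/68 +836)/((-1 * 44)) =-14249/374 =-38.10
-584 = -584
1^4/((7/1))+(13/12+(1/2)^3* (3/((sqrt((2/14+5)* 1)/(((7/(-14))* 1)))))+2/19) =2125/1596- sqrt(7)/32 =1.25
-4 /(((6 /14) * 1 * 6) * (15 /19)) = -1.97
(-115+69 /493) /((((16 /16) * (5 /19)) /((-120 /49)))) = 25821456 /24157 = 1068.90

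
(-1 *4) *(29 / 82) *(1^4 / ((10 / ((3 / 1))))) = -87 / 205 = -0.42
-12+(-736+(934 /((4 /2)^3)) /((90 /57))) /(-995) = -1353353 /119400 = -11.33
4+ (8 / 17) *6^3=1796 / 17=105.65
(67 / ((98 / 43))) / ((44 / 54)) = 77787 / 2156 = 36.08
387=387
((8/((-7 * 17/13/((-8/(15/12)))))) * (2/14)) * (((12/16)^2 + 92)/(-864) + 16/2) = 1418443/224910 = 6.31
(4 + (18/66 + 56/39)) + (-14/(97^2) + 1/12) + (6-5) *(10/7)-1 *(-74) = 3059816607/37673636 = 81.22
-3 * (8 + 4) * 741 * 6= -160056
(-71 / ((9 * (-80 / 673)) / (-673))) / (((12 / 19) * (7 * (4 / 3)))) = -611001221 / 80640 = -7576.90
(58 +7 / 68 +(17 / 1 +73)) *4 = 10071 / 17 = 592.41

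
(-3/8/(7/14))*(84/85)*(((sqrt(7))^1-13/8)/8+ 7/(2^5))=-63*sqrt(7)/680-63/5440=-0.26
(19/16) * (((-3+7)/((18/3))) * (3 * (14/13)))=133/52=2.56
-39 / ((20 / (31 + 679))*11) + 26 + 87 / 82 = -98.80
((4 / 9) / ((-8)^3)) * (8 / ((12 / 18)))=-1 / 96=-0.01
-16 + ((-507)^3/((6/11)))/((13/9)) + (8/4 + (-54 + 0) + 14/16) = -165411098.62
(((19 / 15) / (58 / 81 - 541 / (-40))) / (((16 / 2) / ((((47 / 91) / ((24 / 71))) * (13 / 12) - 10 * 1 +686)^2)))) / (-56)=-35461106368771 / 388948697088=-91.17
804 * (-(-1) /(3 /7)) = 1876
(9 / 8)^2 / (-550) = -81 / 35200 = -0.00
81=81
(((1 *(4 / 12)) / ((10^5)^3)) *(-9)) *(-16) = 0.00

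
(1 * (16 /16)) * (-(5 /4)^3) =-125 /64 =-1.95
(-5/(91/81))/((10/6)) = -243/91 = -2.67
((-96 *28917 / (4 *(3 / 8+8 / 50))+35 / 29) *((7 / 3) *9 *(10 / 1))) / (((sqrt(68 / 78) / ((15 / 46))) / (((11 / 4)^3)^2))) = -11231266572436766625 *sqrt(1326) / 9939132416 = -41148311674.69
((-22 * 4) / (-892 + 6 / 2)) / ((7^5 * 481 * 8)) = 11 / 7186824463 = 0.00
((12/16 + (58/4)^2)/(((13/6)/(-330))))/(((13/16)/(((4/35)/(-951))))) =1782528/375011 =4.75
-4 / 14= -2 / 7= -0.29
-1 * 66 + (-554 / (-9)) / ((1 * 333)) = -197248 / 2997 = -65.82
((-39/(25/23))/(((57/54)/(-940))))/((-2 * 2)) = -758862/95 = -7988.02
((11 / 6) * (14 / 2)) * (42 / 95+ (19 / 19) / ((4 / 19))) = 151921 / 2280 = 66.63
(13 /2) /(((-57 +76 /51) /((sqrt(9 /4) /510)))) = -39 /113240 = -0.00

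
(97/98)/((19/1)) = 97/1862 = 0.05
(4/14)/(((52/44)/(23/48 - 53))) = -27731/2184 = -12.70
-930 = -930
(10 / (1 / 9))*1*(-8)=-720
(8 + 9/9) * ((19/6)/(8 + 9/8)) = 228/73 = 3.12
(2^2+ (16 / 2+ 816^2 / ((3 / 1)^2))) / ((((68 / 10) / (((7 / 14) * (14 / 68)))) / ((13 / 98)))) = 148.60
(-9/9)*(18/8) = -9/4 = -2.25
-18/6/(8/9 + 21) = -27/197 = -0.14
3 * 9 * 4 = 108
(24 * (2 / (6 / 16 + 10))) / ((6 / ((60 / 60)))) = 64 / 83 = 0.77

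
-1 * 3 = -3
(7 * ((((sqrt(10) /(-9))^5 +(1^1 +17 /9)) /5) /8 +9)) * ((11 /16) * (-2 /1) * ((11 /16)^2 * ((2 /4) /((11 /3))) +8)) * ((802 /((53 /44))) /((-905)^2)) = -2290123222079 /4000511232000 +1402402463 * sqrt(10) /524947083863040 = -0.57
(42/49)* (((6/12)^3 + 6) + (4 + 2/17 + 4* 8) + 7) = 20091/476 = 42.21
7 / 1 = 7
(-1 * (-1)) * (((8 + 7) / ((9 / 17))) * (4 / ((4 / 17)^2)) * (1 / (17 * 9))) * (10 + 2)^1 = 1445 / 9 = 160.56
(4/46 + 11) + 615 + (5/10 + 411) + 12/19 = 907403/874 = 1038.22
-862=-862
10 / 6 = 1.67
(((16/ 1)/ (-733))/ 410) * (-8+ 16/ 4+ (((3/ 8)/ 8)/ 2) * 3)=503/ 2404240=0.00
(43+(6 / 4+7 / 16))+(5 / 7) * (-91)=-321 / 16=-20.06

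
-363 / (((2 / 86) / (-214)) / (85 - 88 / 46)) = 6383362986 / 23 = 277537521.13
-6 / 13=-0.46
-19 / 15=-1.27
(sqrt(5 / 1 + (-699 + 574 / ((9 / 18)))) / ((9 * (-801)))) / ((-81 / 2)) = 2 * sqrt(454) / 583929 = 0.00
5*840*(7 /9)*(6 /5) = 3920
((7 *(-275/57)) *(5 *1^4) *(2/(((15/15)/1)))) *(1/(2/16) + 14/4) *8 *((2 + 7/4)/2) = -1106875/19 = -58256.58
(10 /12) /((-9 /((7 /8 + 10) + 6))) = -25 /16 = -1.56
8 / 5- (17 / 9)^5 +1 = -6331648 / 295245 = -21.45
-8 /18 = -4 /9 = -0.44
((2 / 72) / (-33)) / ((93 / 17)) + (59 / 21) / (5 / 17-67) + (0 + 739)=12001521827 / 16241148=738.96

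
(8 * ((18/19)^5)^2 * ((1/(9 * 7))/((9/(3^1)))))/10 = 528958107648/214587319023035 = 0.00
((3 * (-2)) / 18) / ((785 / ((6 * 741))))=-1482 / 785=-1.89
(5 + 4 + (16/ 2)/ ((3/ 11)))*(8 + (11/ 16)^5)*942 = 154364093245/ 524288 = 294426.14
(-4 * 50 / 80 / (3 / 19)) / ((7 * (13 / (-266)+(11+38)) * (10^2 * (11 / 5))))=-361 / 1718772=-0.00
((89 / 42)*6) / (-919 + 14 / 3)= -267 / 19201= -0.01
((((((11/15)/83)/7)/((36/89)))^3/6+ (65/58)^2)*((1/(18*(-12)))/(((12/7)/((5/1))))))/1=-195716594667663954499/11540480079288732364800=-0.02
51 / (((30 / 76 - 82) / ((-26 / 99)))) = 16796 / 102333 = 0.16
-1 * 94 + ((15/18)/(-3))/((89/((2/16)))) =-1204709/12816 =-94.00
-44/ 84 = -0.52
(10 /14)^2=25 /49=0.51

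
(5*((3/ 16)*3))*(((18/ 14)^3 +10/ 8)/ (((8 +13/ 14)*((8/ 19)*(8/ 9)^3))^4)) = 10738406684725133212953/ 54975581388800000000000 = 0.20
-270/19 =-14.21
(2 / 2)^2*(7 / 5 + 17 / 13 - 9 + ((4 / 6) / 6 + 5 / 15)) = -5.85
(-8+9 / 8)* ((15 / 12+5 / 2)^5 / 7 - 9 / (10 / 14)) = -36798201 / 57344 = -641.71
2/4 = 1/2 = 0.50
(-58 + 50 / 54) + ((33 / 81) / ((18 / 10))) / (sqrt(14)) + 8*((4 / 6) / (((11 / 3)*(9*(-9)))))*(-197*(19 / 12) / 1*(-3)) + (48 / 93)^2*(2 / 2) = -63029729 / 856251 + 55*sqrt(14) / 3402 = -73.55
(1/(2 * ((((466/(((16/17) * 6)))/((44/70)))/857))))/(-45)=-150832/2079525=-0.07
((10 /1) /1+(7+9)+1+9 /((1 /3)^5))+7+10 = 2231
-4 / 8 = -1 / 2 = -0.50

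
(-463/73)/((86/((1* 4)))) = -926/3139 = -0.29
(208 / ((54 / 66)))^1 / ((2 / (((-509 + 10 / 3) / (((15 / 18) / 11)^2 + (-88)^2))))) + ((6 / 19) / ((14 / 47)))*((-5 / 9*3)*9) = -325749439361 / 13459422711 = -24.20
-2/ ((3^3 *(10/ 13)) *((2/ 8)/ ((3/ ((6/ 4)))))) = -104/ 135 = -0.77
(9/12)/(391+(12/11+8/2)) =33/17428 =0.00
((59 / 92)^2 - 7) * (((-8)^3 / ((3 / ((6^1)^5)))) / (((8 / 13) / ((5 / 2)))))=18791248320 / 529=35522208.54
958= 958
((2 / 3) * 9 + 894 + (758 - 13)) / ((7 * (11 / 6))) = 1410 / 11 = 128.18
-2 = -2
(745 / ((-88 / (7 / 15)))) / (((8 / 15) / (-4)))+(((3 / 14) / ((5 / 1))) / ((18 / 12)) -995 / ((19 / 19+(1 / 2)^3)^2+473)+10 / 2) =6088127053 / 186974480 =32.56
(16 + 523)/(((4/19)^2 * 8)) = 194579/128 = 1520.15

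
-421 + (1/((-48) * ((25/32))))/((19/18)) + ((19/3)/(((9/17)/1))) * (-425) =-70605274/12825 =-5505.28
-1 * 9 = -9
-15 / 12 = -5 / 4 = -1.25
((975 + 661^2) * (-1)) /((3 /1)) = -437896 /3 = -145965.33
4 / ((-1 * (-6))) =2 / 3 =0.67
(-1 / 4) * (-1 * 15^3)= 3375 / 4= 843.75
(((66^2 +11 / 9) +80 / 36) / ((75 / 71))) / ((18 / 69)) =12814151 / 810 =15819.94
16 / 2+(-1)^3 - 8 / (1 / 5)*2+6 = -67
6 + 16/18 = 62/9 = 6.89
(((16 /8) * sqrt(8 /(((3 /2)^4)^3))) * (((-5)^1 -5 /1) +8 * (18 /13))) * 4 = 14336 * sqrt(2) /9477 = 2.14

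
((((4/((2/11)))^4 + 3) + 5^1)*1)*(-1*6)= -1405584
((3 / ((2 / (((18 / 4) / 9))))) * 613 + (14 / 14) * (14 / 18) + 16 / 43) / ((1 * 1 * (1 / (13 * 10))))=46375745 / 774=59916.98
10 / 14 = 0.71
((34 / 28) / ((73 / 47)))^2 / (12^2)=638401 / 150405696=0.00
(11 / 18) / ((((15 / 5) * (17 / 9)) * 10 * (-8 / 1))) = -11 / 8160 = -0.00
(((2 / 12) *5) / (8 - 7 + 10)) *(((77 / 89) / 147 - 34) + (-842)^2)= 6624950905 / 123354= 53706.82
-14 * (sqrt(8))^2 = -112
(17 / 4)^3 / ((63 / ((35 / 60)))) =4913 / 6912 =0.71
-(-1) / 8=1 / 8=0.12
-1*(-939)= 939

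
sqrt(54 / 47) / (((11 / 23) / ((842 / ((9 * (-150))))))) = -9683 * sqrt(282) / 116325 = -1.40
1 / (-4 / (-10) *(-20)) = -1 / 8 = -0.12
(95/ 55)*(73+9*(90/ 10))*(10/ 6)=1330/ 3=443.33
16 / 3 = 5.33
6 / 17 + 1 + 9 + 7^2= 1009 / 17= 59.35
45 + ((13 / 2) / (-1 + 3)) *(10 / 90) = 1633 / 36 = 45.36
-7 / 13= -0.54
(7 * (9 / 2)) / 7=9 / 2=4.50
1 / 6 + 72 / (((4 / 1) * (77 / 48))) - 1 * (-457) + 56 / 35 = 1085671 / 2310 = 469.99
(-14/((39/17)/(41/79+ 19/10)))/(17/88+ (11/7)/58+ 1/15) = -312494952/6074231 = -51.45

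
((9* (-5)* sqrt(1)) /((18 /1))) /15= -1 /6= -0.17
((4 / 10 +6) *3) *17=1632 / 5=326.40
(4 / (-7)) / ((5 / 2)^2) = -16 / 175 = -0.09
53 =53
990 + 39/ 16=15879/ 16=992.44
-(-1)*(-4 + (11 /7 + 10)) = 53 /7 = 7.57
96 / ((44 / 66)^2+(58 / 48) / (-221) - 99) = -1527552 / 1568303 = -0.97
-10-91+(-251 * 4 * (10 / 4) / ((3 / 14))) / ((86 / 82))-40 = -1458929 / 129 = -11309.53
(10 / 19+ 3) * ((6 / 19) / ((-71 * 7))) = -402 / 179417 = -0.00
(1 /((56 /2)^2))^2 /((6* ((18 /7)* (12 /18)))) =1 /6322176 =0.00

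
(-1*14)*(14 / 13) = -15.08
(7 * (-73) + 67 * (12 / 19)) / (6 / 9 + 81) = -5343 / 931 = -5.74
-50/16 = -25/8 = -3.12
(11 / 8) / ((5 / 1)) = 11 / 40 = 0.28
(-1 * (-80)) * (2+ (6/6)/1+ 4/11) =2960/11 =269.09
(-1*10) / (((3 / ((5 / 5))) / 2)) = -20 / 3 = -6.67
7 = 7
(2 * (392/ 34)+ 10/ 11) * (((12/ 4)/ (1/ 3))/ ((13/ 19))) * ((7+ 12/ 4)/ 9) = 851580/ 2431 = 350.30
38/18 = 19/9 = 2.11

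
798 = 798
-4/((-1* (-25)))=-4/25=-0.16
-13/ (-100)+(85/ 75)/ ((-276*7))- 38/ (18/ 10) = -253354/ 12075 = -20.98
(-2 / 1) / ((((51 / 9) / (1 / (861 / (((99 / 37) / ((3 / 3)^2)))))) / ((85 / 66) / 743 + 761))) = -111954009 / 134128589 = -0.83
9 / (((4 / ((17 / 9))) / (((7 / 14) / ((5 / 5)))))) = 17 / 8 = 2.12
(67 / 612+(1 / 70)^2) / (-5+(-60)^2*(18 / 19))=390583 / 12127334625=0.00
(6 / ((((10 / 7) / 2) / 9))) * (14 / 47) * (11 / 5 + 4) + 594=862002 / 1175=733.62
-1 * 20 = -20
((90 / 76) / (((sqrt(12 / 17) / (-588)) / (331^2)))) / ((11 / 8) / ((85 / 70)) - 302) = 16427576340 * sqrt(51) / 388721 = 301800.93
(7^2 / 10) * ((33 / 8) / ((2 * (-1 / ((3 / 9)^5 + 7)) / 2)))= -458689 / 3240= -141.57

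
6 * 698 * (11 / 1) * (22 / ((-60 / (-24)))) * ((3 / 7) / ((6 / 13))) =376441.37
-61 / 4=-15.25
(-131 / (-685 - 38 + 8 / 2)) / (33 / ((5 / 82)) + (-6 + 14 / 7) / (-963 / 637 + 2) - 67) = 203705 / 521016879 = 0.00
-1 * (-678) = 678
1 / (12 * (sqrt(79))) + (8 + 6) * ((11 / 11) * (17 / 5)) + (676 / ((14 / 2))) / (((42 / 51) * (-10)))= sqrt(79) / 948 + 8789 / 245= 35.88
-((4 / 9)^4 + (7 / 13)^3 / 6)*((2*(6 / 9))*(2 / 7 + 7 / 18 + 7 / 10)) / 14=-162375433 / 19070405991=-0.01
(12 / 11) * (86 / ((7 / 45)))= 46440 / 77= 603.12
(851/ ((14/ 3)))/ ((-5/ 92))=-117438/ 35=-3355.37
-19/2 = -9.50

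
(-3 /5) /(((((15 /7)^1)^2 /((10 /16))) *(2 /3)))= -49 /400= -0.12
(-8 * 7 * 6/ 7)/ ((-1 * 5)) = 48/ 5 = 9.60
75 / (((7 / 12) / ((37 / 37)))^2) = 220.41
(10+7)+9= 26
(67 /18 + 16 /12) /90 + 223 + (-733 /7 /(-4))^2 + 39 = 300810121 /317520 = 947.37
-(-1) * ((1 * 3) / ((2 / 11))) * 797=26301 / 2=13150.50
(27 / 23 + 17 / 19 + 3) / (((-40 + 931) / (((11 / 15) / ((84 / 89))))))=39427 / 8920044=0.00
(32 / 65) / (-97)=-32 / 6305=-0.01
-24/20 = -1.20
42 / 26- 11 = -122 / 13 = -9.38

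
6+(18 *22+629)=1031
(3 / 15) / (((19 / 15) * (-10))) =-3 / 190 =-0.02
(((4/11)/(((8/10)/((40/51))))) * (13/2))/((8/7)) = 2.03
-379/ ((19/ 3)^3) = -10233/ 6859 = -1.49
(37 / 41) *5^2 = 22.56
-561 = -561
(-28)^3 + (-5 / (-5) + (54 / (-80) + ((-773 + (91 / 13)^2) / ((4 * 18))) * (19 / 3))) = -23776589 / 1080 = -22015.36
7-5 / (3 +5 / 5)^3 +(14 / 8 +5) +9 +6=1835 / 64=28.67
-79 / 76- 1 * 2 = -231 / 76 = -3.04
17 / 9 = 1.89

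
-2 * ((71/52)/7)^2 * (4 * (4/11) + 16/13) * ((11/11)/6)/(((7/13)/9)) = -362952/637637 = -0.57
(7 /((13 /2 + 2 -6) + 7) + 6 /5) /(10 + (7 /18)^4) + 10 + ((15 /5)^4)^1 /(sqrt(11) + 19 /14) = 27.52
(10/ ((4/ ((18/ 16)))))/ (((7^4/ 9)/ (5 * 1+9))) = 0.15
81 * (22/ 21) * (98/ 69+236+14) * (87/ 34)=149418324/ 2737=54592.01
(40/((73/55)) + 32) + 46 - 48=60.14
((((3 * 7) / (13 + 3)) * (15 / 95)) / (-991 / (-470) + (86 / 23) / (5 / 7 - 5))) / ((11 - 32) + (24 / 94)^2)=-150439527 / 18784472360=-0.01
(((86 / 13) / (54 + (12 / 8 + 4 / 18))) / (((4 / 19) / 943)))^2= 48078677986641 / 170015521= 282789.93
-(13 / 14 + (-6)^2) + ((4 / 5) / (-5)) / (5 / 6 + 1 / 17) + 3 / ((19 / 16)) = -2989579 / 86450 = -34.58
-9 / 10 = -0.90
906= 906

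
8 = 8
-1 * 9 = -9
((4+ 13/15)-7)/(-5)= 32/75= 0.43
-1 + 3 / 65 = -62 / 65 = -0.95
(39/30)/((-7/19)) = -247/70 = -3.53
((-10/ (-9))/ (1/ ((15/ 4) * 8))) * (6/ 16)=12.50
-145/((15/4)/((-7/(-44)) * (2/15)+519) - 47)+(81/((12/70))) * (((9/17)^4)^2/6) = 1604231096898592865/449170779516865132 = 3.57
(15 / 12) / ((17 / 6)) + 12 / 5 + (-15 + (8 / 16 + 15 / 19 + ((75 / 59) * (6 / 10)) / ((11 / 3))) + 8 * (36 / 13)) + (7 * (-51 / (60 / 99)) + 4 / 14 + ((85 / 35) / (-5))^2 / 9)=-69372886466959 / 120179159100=-577.25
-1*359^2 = -128881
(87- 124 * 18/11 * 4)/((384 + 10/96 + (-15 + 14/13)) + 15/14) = -34817328/17837941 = -1.95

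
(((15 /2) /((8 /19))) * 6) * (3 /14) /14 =2565 /1568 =1.64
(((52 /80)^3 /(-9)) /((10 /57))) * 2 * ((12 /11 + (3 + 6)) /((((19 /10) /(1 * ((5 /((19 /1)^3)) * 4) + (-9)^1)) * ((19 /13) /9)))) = 586921781043 /5734124000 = 102.36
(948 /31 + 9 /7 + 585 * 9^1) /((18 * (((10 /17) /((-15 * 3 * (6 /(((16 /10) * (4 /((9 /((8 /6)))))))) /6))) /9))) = -5935317525 /27776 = -213685.11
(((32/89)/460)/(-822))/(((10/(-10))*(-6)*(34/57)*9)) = -19/643607505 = -0.00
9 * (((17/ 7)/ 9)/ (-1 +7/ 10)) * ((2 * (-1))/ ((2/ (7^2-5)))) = 7480/ 21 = 356.19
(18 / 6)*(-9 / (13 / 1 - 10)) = -9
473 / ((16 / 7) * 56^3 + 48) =43 / 36496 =0.00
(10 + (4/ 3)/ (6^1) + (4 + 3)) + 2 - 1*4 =137/ 9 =15.22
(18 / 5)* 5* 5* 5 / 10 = 45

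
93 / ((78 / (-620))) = -9610 / 13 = -739.23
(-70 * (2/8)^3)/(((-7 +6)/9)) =315/32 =9.84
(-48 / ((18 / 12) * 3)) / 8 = -4 / 3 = -1.33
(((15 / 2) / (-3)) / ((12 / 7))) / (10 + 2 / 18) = -15 / 104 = -0.14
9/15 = 3/5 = 0.60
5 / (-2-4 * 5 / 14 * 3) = -0.80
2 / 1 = 2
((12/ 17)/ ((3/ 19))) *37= 2812/ 17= 165.41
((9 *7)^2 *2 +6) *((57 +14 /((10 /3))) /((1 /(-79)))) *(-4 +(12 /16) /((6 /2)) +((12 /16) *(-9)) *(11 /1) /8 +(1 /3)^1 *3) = 924184107 /2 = 462092053.50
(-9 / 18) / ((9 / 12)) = -2 / 3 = -0.67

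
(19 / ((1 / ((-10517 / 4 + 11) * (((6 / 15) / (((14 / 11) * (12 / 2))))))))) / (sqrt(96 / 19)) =-729619 * sqrt(114) / 6720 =-1159.26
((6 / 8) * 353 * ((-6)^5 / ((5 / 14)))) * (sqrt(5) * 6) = -172930464 * sqrt(5) / 5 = -77336854.58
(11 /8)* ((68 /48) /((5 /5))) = 187 /96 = 1.95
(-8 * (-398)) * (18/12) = 4776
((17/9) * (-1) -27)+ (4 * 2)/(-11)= -2932/99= -29.62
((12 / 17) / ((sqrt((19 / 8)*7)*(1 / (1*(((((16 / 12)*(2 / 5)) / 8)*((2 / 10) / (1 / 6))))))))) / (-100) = -12*sqrt(266) / 1413125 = -0.00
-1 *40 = -40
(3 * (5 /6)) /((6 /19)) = 7.92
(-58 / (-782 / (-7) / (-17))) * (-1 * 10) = -2030 / 23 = -88.26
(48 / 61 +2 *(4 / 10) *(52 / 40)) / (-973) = -398 / 211975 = -0.00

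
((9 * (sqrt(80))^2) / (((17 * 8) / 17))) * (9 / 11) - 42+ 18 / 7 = 34.21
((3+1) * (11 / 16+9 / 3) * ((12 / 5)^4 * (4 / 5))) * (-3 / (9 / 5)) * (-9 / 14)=1835136 / 4375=419.46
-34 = -34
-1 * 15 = -15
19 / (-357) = -19 / 357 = -0.05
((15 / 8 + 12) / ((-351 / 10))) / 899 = -185 / 420732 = -0.00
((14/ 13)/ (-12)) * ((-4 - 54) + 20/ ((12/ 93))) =-8.71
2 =2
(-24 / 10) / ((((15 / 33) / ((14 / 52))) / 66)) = -93.82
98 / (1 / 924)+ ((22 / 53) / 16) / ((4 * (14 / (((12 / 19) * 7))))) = 1458973857 / 16112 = 90552.00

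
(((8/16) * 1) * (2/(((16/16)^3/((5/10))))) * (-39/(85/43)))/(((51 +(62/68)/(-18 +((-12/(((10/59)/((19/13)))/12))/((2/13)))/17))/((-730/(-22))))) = -5127726006/798904579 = -6.42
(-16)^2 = 256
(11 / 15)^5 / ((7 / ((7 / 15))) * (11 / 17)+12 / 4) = 2737867 / 164025000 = 0.02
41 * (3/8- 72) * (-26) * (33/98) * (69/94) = 695416293/36848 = 18872.57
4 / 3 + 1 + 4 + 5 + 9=61 / 3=20.33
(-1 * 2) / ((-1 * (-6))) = -1 / 3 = -0.33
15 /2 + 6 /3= 19 /2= 9.50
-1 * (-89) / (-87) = -89 / 87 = -1.02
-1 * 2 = -2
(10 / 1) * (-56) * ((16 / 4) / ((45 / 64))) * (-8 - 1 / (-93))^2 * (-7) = 1423394.39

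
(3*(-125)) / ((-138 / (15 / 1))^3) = 46875 / 97336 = 0.48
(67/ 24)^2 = 7.79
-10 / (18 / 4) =-20 / 9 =-2.22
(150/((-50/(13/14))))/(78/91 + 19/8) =-156/181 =-0.86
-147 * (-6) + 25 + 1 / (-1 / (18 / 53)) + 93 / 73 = 3512798 / 3869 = 907.93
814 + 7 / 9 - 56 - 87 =6046 / 9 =671.78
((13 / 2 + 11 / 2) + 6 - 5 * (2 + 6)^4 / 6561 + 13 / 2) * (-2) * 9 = -280529 / 729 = -384.81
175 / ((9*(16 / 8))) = 175 / 18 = 9.72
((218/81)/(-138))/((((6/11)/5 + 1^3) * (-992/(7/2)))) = 41965/676403136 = 0.00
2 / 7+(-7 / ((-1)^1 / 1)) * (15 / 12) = 253 / 28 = 9.04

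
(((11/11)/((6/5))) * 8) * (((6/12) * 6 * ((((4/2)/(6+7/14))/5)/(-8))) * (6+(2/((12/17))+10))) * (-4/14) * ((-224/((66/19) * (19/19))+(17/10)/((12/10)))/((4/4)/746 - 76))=7797565/11350339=0.69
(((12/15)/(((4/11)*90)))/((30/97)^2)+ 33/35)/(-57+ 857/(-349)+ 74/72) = -0.02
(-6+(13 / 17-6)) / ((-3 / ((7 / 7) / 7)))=191 / 357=0.54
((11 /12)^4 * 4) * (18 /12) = 14641 /3456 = 4.24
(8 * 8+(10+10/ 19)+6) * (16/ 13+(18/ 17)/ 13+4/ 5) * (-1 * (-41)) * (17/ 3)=9760788/ 247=39517.36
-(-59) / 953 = 59 / 953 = 0.06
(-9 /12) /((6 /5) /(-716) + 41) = -2685 /146774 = -0.02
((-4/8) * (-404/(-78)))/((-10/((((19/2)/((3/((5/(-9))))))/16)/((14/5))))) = -9595/943488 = -0.01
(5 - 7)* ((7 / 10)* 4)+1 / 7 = -191 / 35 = -5.46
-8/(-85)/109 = 8/9265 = 0.00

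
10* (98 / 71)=13.80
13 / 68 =0.19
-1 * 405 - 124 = -529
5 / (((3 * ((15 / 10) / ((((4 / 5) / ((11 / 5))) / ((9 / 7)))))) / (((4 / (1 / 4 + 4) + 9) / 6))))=23660 / 45441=0.52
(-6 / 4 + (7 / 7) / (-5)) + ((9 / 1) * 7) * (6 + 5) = 6913 / 10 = 691.30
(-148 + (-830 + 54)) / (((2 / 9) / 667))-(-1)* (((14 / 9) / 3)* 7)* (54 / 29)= -80427998 / 29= -2773379.24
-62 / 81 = -0.77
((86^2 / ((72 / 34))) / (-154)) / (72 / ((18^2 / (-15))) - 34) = 31433 / 51744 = 0.61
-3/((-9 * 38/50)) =25/57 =0.44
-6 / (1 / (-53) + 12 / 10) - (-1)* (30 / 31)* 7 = 16440 / 9703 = 1.69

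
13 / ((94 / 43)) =559 / 94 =5.95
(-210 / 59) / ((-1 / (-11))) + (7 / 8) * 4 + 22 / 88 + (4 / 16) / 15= -62633 / 1770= -35.39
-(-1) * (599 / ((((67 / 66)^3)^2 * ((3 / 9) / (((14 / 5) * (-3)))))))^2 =38915441462756799337272105517056 / 204567972615821428614025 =190232327.01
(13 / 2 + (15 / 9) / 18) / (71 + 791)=0.01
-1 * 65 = -65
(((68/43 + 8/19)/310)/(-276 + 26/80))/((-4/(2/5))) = 3272/1396404145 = 0.00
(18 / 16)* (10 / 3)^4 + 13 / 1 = 1367 / 9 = 151.89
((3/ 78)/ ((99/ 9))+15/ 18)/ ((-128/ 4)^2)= 359/ 439296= 0.00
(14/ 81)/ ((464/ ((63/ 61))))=49/ 127368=0.00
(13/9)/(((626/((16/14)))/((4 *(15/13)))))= 80/6573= 0.01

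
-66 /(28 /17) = -561 /14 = -40.07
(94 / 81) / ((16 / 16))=94 / 81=1.16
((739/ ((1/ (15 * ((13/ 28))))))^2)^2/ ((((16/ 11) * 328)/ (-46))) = -109103006953228328308125/ 1612857344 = -67645788611809.38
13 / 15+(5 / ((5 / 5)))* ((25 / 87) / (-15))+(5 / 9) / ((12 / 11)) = 20047 / 15660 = 1.28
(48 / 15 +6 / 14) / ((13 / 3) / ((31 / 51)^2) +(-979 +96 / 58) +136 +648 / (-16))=-7078726 / 1697449215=-0.00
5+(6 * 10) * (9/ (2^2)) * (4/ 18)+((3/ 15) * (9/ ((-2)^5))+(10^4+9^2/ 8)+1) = 1607371/ 160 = 10046.07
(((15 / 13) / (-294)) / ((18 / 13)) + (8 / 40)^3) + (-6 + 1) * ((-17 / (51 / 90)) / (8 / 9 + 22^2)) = 75661399 / 240565500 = 0.31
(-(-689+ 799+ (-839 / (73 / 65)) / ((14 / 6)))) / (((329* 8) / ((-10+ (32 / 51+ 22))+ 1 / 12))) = 1.01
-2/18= -1/9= -0.11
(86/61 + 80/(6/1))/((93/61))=9.67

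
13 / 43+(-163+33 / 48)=-111463 / 688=-162.01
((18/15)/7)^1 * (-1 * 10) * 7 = -12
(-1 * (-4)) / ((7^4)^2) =4 / 5764801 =0.00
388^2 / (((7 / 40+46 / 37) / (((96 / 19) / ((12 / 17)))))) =30301496320 / 39881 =759797.81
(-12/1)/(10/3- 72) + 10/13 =1264/1339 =0.94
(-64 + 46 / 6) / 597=-169 / 1791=-0.09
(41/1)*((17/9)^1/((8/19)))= 13243/72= 183.93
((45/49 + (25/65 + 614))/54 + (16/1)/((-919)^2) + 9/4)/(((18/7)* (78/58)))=22990606432147/5826842546616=3.95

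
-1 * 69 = -69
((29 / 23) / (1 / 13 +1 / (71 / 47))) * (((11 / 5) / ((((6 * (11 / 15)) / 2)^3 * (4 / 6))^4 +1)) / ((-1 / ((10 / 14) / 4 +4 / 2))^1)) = -0.00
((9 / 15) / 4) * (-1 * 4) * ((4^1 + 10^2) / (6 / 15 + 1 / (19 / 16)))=-2964 / 59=-50.24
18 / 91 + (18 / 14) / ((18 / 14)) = 109 / 91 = 1.20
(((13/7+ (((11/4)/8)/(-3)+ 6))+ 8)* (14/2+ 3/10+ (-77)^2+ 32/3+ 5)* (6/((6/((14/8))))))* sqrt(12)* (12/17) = 1888975661* sqrt(3)/8160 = 400956.11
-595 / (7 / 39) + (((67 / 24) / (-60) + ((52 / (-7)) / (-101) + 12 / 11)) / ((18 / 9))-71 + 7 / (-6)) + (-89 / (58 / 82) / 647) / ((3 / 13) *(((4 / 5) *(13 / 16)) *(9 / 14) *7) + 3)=-9962689223902759 / 2941744196160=-3386.66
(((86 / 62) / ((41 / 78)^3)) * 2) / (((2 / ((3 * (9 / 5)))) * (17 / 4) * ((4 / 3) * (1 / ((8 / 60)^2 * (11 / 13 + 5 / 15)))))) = 866458944 / 4540170875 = 0.19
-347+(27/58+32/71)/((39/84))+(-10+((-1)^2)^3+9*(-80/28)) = -71151670/187369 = -379.74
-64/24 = -8/3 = -2.67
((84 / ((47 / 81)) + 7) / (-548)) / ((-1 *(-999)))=-7133 / 25730244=-0.00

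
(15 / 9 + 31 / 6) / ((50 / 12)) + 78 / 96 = 981 / 400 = 2.45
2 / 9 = 0.22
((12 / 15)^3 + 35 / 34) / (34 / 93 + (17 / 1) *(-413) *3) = -609243 / 8325006250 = -0.00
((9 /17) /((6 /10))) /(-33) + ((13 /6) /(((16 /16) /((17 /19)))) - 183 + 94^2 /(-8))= -13703084 /10659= -1285.59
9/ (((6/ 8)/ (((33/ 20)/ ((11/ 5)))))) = 9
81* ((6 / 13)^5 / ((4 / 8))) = 1259712 / 371293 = 3.39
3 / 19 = 0.16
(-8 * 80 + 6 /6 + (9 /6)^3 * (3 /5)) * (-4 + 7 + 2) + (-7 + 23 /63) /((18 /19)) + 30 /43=-622433443 /195048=-3191.18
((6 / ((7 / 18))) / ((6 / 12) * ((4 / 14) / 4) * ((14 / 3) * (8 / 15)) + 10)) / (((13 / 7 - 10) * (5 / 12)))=-1944 / 4313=-0.45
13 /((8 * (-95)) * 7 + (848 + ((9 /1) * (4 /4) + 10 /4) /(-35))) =-0.00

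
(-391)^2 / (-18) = -152881 / 18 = -8493.39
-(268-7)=-261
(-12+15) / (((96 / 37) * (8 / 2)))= 37 / 128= 0.29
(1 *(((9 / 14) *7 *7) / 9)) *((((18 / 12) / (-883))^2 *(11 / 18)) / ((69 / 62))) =2387 / 430388328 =0.00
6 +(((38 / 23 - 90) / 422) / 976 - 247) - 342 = -345174605 / 592066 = -583.00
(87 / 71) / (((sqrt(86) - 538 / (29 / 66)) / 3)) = -134380026 / 44756473699 - 219501 * sqrt(86) / 89512947398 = -0.00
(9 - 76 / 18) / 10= 43 / 90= 0.48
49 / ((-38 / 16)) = -392 / 19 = -20.63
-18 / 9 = -2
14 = 14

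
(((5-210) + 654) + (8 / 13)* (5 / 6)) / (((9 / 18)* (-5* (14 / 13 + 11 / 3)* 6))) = -17531 / 2775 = -6.32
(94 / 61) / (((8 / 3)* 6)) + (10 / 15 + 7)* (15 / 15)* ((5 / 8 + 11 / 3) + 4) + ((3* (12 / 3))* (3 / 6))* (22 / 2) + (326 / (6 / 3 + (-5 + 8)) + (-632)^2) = 2193907573 / 5490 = 399618.87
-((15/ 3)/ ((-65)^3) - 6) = 329551/ 54925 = 6.00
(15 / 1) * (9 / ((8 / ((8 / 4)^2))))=135 / 2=67.50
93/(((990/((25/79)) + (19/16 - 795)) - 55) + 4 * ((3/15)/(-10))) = 1200/29413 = 0.04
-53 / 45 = -1.18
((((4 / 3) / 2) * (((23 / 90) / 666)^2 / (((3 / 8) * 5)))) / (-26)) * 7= -3703 / 262723763250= -0.00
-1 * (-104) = 104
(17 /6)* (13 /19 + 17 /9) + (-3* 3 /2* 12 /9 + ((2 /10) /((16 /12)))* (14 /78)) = 175711 /133380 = 1.32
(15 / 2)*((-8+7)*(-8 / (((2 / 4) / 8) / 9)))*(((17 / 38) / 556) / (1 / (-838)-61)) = -905040 / 7941487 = -0.11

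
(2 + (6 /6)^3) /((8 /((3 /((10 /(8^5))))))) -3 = 18417 /5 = 3683.40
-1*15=-15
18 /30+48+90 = 693 /5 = 138.60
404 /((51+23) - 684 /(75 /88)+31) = -10100 /17439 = -0.58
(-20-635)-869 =-1524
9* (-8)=-72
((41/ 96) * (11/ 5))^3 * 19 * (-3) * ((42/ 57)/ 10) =-642136957/ 184320000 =-3.48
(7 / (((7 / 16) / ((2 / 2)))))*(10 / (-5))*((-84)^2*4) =-903168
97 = 97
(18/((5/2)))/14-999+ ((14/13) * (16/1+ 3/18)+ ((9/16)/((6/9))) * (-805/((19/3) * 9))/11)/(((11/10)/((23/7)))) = -47685434197/50210160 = -949.72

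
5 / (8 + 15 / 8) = 40 / 79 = 0.51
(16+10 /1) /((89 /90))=2340 /89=26.29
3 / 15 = 1 / 5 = 0.20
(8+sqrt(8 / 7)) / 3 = 2 * sqrt(14) / 21+8 / 3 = 3.02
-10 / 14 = -5 / 7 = -0.71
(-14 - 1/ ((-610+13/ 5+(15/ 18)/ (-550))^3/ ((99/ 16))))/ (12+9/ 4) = -28862731715368840/ 29378137696798281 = -0.98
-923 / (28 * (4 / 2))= -923 / 56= -16.48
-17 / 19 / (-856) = 17 / 16264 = 0.00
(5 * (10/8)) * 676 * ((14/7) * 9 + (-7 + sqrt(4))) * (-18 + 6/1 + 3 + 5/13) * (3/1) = -1419600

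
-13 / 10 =-1.30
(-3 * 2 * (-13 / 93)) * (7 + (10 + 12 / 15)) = 2314 / 155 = 14.93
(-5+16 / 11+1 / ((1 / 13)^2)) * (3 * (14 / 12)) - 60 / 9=18890 / 33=572.42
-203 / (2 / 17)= -3451 / 2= -1725.50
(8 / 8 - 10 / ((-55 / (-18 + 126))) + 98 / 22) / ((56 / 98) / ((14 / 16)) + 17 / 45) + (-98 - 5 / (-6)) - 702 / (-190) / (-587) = -609300282103 / 8365753770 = -72.83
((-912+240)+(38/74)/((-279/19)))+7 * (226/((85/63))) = 439171673/877455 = 500.51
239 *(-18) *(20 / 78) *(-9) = 129060 / 13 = 9927.69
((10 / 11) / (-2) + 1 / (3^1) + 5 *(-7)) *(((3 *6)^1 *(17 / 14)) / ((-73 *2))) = 59109 / 11242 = 5.26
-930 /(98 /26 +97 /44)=-177320 /1139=-155.68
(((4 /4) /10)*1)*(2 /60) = 1 /300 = 0.00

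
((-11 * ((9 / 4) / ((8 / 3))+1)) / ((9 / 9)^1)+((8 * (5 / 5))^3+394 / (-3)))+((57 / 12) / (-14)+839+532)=1163263 / 672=1731.05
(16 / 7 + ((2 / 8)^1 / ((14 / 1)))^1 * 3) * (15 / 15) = 131 / 56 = 2.34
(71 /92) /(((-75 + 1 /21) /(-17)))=25347 /144808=0.18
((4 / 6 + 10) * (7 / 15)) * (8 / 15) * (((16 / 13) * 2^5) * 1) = 917504 / 8775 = 104.56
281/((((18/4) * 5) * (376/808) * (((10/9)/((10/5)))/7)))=397334/1175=338.16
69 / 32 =2.16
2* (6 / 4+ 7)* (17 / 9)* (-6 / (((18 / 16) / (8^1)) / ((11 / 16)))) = -25432 / 27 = -941.93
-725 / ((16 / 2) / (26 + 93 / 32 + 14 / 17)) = -2694.26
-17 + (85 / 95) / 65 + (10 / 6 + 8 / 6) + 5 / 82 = -1410211 / 101270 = -13.93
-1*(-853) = 853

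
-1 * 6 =-6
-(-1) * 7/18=7/18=0.39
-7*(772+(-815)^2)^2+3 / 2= -6191094140123 / 2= -3095547070061.50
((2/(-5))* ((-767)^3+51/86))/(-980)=-5543531281/30100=-184170.47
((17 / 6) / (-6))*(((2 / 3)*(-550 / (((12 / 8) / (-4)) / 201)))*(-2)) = 185614.81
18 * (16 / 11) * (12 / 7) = 3456 / 77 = 44.88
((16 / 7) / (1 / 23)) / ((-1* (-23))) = 16 / 7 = 2.29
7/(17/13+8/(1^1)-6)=91/43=2.12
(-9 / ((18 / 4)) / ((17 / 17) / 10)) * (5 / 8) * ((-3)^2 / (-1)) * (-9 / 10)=-101.25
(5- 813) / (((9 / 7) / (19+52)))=-401576 / 9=-44619.56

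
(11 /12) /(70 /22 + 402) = 121 /53484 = 0.00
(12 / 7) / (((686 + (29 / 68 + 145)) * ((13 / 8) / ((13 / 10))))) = 0.00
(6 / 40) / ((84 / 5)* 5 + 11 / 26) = 39 / 21950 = 0.00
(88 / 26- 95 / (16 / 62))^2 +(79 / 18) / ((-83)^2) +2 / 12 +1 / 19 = 133035.77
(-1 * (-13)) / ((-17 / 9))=-117 / 17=-6.88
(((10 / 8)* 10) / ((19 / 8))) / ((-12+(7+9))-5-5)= -50 / 57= -0.88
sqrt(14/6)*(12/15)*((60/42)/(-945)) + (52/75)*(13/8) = 169/150 - 8*sqrt(21)/19845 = 1.12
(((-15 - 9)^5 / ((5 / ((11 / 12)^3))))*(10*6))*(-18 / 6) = 220796928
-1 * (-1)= 1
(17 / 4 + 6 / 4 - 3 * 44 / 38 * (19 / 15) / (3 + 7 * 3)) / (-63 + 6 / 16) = -4 / 45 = -0.09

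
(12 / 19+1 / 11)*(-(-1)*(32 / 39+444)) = 2619548 / 8151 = 321.38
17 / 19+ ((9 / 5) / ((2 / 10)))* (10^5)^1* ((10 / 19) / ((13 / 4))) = 36000221 / 247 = 145749.88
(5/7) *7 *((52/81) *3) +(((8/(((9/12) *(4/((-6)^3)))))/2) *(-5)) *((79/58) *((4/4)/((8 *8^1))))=126145/3132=40.28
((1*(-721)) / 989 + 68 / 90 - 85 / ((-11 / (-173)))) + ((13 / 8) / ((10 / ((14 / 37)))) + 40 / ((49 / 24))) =-9352348191187 / 7100505720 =-1317.14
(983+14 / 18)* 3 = 8854 / 3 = 2951.33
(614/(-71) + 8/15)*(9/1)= -25926/355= -73.03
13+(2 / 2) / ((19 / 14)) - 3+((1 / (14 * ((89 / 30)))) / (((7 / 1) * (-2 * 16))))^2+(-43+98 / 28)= -28.76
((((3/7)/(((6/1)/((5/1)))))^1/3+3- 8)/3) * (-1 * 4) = 6.51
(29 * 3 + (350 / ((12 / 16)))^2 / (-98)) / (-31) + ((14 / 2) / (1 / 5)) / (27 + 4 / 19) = 70.16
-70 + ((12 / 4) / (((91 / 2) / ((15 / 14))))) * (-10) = -45040 / 637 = -70.71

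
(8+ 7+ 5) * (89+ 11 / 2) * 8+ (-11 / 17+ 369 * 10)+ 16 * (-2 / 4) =319623 / 17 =18801.35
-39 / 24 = -13 / 8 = -1.62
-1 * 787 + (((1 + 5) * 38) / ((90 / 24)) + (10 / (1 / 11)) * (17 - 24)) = -7481 / 5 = -1496.20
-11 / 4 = -2.75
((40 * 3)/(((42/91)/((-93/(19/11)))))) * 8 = -2127840/19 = -111991.58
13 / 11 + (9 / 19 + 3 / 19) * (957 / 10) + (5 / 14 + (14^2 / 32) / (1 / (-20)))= -442696 / 7315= -60.52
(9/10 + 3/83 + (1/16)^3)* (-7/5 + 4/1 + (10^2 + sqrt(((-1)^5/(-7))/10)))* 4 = 1591711* sqrt(70)/29747200 + 816547743/2124800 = 384.74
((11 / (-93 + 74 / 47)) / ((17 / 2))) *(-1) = 1034 / 73049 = 0.01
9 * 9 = 81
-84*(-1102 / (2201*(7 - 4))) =30856 / 2201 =14.02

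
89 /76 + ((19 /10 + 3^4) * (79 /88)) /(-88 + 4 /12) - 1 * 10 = -42557047 /4397360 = -9.68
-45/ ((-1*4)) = 45/ 4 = 11.25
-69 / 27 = -23 / 9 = -2.56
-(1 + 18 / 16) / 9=-17 / 72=-0.24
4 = 4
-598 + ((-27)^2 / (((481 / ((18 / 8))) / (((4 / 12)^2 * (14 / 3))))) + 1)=-572613 / 962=-595.23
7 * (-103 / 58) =-721 / 58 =-12.43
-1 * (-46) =46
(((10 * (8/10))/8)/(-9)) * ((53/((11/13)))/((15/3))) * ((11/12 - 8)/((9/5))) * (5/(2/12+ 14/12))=292825/14256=20.54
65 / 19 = 3.42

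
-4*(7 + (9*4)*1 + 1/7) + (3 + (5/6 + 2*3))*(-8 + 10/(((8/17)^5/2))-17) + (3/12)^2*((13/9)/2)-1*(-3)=8367283235/1032192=8106.32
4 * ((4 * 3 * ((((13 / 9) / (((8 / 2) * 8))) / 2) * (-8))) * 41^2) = -14568.67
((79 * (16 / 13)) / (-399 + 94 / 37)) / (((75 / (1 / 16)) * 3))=-2923 / 42906825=-0.00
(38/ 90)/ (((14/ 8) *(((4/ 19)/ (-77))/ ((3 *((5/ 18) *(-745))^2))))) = -11020021375/ 972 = -11337470.55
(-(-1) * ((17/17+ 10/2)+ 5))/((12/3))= 11/4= 2.75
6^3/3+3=75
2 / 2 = 1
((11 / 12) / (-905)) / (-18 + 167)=-0.00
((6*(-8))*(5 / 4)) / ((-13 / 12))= 720 / 13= 55.38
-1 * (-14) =14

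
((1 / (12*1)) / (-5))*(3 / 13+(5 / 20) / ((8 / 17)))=-317 / 24960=-0.01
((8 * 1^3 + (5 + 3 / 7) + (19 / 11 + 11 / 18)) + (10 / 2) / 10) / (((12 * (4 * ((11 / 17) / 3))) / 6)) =191641 / 20328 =9.43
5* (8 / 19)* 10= 400 / 19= 21.05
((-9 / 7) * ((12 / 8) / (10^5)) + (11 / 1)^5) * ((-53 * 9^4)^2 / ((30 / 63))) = 81790814084283126417591 / 2000000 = 40895407042141563.21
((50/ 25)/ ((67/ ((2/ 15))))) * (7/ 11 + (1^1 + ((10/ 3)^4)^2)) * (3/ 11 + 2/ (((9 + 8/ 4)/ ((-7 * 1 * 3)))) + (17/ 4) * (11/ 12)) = 20352184813/ 957420486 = 21.26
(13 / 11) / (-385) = -13 / 4235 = -0.00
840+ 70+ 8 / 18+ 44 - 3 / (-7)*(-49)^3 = -49466.56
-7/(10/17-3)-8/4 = 37/41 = 0.90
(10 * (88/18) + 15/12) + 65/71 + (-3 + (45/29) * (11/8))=7440271/148248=50.19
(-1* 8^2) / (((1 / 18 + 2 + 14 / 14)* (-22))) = 576 / 605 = 0.95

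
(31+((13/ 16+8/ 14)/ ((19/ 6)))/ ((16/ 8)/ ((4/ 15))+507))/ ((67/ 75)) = 424268325/ 12225892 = 34.70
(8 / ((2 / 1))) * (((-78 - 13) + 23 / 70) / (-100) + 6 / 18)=26041 / 5250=4.96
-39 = -39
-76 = -76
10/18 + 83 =752/9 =83.56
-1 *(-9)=9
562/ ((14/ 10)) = 2810/ 7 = 401.43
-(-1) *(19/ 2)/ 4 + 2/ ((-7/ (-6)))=229/ 56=4.09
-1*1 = -1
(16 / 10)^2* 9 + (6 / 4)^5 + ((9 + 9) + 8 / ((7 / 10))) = 336349 / 5600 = 60.06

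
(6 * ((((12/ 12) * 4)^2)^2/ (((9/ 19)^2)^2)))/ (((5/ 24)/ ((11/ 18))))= 2935871488/ 32805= 89494.63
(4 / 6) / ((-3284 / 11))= -11 / 4926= -0.00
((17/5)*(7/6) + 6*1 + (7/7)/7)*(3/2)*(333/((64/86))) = 30399237/4480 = 6785.54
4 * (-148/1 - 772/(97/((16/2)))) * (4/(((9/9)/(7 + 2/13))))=-30551616/1261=-24228.09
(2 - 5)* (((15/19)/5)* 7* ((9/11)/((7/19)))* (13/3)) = -351/11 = -31.91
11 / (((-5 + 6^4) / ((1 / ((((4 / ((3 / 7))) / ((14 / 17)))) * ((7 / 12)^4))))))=342144 / 52694747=0.01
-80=-80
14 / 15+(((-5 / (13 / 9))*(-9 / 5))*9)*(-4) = -43558 / 195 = -223.37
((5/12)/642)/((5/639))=71/856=0.08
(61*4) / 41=244 / 41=5.95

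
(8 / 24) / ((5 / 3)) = 1 / 5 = 0.20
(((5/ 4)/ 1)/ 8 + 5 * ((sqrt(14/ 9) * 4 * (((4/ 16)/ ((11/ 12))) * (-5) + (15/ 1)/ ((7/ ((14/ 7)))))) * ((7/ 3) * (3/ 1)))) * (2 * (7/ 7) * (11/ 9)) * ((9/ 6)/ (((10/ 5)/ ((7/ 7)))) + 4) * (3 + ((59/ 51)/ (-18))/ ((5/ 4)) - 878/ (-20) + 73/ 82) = 938824865/ 10839744 + 4267385750 * sqrt(14)/ 56457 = 282905.31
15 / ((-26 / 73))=-1095 / 26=-42.12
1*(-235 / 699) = -235 / 699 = -0.34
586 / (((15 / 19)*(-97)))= -11134 / 1455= -7.65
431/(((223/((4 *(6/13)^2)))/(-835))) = -51823440/37687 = -1375.10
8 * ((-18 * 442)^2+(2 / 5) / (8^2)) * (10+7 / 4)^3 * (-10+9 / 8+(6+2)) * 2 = -7360395403174121 / 5120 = -1437577227182.45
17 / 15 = 1.13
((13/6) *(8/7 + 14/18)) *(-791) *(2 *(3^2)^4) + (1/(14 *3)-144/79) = -143314403195/3318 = -43193008.80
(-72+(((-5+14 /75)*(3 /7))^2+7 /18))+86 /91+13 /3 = -444861761 /7166250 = -62.08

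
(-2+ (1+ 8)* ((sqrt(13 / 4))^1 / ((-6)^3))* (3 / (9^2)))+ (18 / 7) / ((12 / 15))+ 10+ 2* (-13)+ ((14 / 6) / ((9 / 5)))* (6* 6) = 1339 / 42-sqrt(13) / 1296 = 31.88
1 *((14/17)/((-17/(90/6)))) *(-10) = 2100/289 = 7.27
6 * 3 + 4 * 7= 46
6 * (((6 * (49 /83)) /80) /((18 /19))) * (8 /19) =49 /415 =0.12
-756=-756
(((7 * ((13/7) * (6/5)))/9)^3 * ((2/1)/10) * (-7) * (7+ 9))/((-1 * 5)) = 1968512/84375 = 23.33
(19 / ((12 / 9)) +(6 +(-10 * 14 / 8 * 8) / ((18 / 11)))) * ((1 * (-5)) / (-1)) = -11755 / 36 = -326.53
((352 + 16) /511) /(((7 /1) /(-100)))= -10.29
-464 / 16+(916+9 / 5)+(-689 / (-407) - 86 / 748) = 5600477 / 6290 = 890.38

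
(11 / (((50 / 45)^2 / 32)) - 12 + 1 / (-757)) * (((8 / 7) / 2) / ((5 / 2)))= 62.43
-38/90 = -19/45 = -0.42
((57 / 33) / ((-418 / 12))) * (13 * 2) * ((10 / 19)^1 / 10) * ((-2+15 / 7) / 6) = -26 / 16093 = -0.00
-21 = -21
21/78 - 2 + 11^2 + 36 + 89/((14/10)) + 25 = 44379/182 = 243.84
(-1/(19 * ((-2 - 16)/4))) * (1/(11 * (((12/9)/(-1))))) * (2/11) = -1/6897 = -0.00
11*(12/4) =33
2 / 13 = 0.15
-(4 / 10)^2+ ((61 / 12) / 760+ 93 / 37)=2.36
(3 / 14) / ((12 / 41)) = 41 / 56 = 0.73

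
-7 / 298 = -0.02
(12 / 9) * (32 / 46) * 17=1088 / 69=15.77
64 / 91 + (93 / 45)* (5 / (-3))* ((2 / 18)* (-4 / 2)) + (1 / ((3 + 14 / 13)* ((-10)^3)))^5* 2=2263692203608999997263199297 / 1541259489451500000000000000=1.47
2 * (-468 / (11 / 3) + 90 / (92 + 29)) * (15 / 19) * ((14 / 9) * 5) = -3582600 / 2299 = -1558.33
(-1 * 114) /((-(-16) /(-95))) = 5415 /8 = 676.88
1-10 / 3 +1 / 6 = -13 / 6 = -2.17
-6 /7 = -0.86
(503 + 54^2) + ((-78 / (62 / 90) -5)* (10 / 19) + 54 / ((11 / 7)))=21971193 / 6479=3391.14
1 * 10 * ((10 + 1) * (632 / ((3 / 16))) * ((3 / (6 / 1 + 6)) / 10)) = 27808 / 3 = 9269.33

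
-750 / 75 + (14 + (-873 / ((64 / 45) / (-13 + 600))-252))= -23076167 / 64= -360565.11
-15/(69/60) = -300/23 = -13.04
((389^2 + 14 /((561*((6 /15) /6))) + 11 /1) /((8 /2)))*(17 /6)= 14149577 /132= 107193.77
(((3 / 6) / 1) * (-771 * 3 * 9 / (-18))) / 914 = 2313 / 3656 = 0.63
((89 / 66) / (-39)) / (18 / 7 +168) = -0.00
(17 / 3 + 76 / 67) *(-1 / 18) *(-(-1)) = -0.38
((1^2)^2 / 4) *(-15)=-3.75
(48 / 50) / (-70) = -12 / 875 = -0.01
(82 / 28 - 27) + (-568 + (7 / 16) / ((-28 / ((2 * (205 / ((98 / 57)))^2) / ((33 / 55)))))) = -409525503 / 307328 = -1332.54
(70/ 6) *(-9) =-105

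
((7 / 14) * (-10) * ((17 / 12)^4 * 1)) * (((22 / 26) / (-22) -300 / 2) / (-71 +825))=4.01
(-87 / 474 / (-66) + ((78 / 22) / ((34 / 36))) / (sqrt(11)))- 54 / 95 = -560357 / 990660 + 702 * sqrt(11) / 2057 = 0.57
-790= -790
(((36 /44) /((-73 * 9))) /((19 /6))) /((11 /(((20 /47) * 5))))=-600 /7887869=-0.00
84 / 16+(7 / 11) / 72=4165 / 792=5.26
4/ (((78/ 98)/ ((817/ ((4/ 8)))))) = 320264/ 39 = 8211.90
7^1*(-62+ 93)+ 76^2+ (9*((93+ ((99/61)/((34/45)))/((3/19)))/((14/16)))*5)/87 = 1274858243/210511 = 6056.02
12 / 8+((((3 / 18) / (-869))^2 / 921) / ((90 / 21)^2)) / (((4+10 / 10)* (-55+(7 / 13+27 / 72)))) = 59416627951054369 / 39611085300703125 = 1.50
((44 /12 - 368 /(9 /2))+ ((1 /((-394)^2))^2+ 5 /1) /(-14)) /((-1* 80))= 238259058586361 /242910014215680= 0.98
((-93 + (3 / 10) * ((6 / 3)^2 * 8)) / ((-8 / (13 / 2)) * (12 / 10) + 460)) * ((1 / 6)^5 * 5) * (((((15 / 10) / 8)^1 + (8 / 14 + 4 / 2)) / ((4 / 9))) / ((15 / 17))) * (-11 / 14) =34804627 / 53836038144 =0.00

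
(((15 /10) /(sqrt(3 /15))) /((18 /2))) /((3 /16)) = 1.99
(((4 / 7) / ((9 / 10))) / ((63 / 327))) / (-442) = -2180 / 292383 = -0.01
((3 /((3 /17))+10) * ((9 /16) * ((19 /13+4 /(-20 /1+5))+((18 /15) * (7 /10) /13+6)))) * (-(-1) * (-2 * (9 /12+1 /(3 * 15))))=-4427289 /26000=-170.28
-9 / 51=-3 / 17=-0.18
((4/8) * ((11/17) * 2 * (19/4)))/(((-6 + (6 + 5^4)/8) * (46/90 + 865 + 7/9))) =0.00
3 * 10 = 30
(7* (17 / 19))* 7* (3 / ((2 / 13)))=32487 / 38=854.92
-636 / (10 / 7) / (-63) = 106 / 15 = 7.07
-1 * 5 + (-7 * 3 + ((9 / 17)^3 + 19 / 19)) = -24.85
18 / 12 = 3 / 2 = 1.50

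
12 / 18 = 2 / 3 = 0.67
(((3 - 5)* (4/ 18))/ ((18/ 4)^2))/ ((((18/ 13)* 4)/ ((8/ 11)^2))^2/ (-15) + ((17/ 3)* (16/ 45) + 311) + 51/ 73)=-63165440/ 881822512053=-0.00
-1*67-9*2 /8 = -277 /4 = -69.25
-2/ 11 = -0.18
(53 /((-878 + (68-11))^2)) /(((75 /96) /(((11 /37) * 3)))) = 0.00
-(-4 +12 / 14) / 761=0.00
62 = 62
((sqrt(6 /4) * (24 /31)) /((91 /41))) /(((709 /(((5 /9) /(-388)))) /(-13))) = 0.00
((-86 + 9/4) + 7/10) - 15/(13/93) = -49493/260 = -190.36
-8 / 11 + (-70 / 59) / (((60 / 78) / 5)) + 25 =10748 / 649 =16.56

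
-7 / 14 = -1 / 2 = -0.50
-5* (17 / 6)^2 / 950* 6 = -289 / 1140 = -0.25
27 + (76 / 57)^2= 28.78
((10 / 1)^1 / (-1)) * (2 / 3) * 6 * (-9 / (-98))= -180 / 49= -3.67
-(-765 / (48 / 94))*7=83895 / 8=10486.88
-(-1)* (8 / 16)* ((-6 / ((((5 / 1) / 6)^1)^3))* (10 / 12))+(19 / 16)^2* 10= 31301 / 3200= 9.78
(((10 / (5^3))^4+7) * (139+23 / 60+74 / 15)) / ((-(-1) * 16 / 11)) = 260448008359 / 375000000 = 694.53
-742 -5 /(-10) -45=-1573 /2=-786.50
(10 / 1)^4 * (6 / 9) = 20000 / 3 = 6666.67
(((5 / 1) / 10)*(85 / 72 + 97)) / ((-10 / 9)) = -7069 / 160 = -44.18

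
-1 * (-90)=90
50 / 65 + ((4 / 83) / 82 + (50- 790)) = -32702804 / 44239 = -739.23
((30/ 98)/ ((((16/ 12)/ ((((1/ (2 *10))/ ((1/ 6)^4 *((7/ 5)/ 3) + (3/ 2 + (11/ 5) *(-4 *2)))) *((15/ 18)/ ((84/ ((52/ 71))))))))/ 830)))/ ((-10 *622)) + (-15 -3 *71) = -2161822925820867/ 9481679527964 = -228.00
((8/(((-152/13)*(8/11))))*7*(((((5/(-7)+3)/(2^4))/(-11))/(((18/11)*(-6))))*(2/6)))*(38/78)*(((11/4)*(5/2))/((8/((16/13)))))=-605/404352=-0.00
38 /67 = 0.57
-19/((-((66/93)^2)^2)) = 17546899/234256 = 74.90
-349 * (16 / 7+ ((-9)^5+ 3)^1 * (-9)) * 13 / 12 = -200919640.69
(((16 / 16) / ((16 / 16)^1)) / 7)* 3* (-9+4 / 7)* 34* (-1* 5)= 30090 / 49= 614.08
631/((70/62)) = 558.89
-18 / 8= -9 / 4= -2.25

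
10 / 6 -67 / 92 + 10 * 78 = 215539 / 276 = 780.94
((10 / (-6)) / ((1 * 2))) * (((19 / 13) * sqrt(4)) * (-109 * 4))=41420 / 39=1062.05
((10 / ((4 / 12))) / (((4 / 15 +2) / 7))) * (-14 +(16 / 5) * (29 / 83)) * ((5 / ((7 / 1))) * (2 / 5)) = -481140 / 1411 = -340.99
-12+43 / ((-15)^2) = -2657 / 225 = -11.81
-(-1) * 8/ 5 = 8/ 5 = 1.60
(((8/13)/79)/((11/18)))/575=144/6495775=0.00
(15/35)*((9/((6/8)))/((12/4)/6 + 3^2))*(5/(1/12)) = 4320/133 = 32.48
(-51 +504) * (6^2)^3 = 21135168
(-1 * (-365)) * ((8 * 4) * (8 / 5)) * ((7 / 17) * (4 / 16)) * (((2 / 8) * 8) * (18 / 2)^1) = 588672 / 17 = 34627.76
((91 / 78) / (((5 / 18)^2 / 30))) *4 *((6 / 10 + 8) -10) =-63504 / 25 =-2540.16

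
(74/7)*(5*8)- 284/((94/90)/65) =-5675780/329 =-17251.61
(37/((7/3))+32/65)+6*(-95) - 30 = -265561/455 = -583.65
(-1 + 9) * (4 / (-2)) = -16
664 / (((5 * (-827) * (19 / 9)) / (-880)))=1051776 / 15713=66.94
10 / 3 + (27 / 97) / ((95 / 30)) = 18916 / 5529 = 3.42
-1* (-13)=13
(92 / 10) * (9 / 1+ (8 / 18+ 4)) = 5566 / 45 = 123.69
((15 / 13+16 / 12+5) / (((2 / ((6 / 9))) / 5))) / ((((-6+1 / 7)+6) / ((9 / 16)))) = 2555 / 52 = 49.13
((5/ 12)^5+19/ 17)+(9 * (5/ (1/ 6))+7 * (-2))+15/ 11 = 12028127927/ 46531584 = 258.49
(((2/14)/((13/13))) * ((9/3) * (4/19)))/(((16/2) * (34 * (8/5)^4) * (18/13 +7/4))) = 0.00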